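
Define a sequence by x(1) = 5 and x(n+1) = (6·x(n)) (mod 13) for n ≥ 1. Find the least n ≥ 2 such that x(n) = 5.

Listing terms: x(1) = 5,  x(2) = 4,  x(3) = 11,  x(4) = 1,  x(5) = 6,  x(6) = 10,  x(7) = 8,  x(8) = 9,  x(9) = 2,  x(10) = 12,  x(11) = 7,  x(12) = 3,  x(13) = 5.
Since x(13) = x(1) = 5, the sequence is periodic with period 12.
The value 5 next appears (with n ≥ 2) at x(13).

13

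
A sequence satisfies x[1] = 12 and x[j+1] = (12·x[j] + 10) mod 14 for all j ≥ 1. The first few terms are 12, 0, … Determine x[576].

6

Listing terms: x[1] = 12, x[2] = 0, x[3] = 10, x[4] = 4, x[5] = 2, x[6] = 6, x[7] = 12.
The sequence repeats with period 6.
(576 - 1) mod 6 = 5, so x[576] = x[6] = 6.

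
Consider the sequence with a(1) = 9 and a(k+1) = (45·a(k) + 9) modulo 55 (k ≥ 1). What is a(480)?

We have a(1) = 9; a(2) = 29; a(3) = 49; a(4) = 14; a(5) = 34; a(6) = 54; a(7) = 19; a(8) = 39; a(9) = 4; a(10) = 24; a(11) = 44; a(12) = 9.
The sequence repeats with period 11.
(480 - 1) mod 11 = 6, so a(480) = a(7) = 19.

19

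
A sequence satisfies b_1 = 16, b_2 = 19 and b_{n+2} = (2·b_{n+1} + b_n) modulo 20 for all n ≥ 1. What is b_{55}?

Listing terms: b_1 = 16,  b_2 = 19,  b_3 = 14,  b_4 = 7,  b_5 = 8,  b_6 = 3,  b_7 = 14,  b_8 = 11,  b_9 = 16,  b_{10} = 3,  b_{11} = 2,  b_{12} = 7,  b_{13} = 16,  b_{14} = 19.
The sequence repeats with period 12.
(55 - 1) mod 12 = 6, so b_{55} = b_7 = 14.

14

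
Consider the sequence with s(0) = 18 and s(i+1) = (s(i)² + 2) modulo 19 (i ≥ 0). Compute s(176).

6

Listing terms: s(0) = 18, s(1) = 3, s(2) = 11, s(3) = 9, s(4) = 7, s(5) = 13, s(6) = 0, s(7) = 2, s(8) = 6, s(9) = 0.
Since s(9) = s(6) = 0, the sequence is eventually periodic: after a pre-period of length 6 it cycles with period 3.
For i ≥ 6, s(i) depends only on (i - 6) mod 3. (176 - 6) mod 3 = 2, so s(176) = s(8) = 6.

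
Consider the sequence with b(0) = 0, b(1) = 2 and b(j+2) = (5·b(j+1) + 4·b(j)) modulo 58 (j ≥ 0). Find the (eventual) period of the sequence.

21

We have b(0) = 0; b(1) = 2; b(2) = 10; b(3) = 0; b(4) = 40; b(5) = 26; b(6) = 0; b(7) = 46; b(8) = 56; b(9) = 0; b(10) = 50; b(11) = 18; b(12) = 0; b(13) = 14; b(14) = 12; b(15) = 0; b(16) = 48; b(17) = 8; b(18) = 0; b(19) = 32; b(20) = 44; b(21) = 0; b(22) = 2.
Since (b(21), b(22)) = (b(0), b(1)) = (0, 2) (two consecutive terms determine the rest), the sequence is periodic with period 21.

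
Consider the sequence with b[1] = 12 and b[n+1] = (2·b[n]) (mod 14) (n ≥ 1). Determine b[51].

6

b[1] = 12; b[2] = 10; b[3] = 6; b[4] = 12.
The sequence repeats with period 3.
(51 - 1) mod 3 = 2, so b[51] = b[3] = 6.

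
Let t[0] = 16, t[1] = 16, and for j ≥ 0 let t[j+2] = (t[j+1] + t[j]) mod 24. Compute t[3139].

t[0] = 16, t[1] = 16, t[2] = 8, t[3] = 0, t[4] = 8, t[5] = 8, t[6] = 16, t[7] = 0, t[8] = 16, t[9] = 16.
The sequence repeats with period 8.
(3139 - 0) mod 8 = 3, so t[3139] = t[3] = 0.

0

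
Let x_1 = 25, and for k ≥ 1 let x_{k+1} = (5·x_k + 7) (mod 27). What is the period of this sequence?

18

x_1 = 25; x_2 = 24; x_3 = 19; x_4 = 21; x_5 = 4; x_6 = 0; x_7 = 7; x_8 = 15; x_9 = 1; x_{10} = 12; x_{11} = 13; x_{12} = 18; x_{13} = 16; x_{14} = 6; x_{15} = 10; x_{16} = 3; x_{17} = 22; x_{18} = 9; x_{19} = 25.
The sequence repeats with period 18.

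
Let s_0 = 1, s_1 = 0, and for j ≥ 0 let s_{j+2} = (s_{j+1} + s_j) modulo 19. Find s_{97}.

8

We have s_0 = 1, s_1 = 0, s_2 = 1, s_3 = 1, s_4 = 2, s_5 = 3, s_6 = 5, s_7 = 8, s_8 = 13, s_9 = 2, s_{10} = 15, s_{11} = 17, s_{12} = 13, s_{13} = 11, s_{14} = 5, s_{15} = 16, s_{16} = 2, s_{17} = 18, s_{18} = 1, s_{19} = 0.
Since (s_{18}, s_{19}) = (s_0, s_1) = (1, 0) (two consecutive terms determine the rest), the sequence is periodic with period 18.
(97 - 0) mod 18 = 7, so s_{97} = s_7 = 8.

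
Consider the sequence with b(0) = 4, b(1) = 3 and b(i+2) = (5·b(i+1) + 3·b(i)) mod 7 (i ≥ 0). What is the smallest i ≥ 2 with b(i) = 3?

4

Computing terms: b(0) = 4; b(1) = 3; b(2) = 6; b(3) = 4; b(4) = 3.
The sequence repeats with period 3.
The value 3 next appears (with i ≥ 2) at b(4).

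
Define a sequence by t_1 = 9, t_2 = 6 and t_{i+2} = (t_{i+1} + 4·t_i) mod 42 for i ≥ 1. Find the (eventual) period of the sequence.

48

We have t_1 = 9, t_2 = 6, t_3 = 0, t_4 = 24, t_5 = 24, t_6 = 36, t_7 = 6, t_8 = 24, t_9 = 6, t_{10} = 18, t_{11} = 0, t_{12} = 30, t_{13} = 30, t_{14} = 24, t_{15} = 18, t_{16} = 30, t_{17} = 18, t_{18} = 12, t_{19} = 0, t_{20} = 6, t_{21} = 6, t_{22} = 30, t_{23} = 12, t_{24} = 6, t_{25} = 12, t_{26} = 36, t_{27} = 0, t_{28} = 18, t_{29} = 18, t_{30} = 6, t_{31} = 36, t_{32} = 18, t_{33} = 36, t_{34} = 24, t_{35} = 0, t_{36} = 12, t_{37} = 12, t_{38} = 18, t_{39} = 24, t_{40} = 12, t_{41} = 24, t_{42} = 30, t_{43} = 0, t_{44} = 36, t_{45} = 36, t_{46} = 12, t_{47} = 30, t_{48} = 36, t_{49} = 30, t_{50} = 6, t_{51} = 0.
Since (t_{50}, t_{51}) = (t_2, t_3) = (6, 0) (two consecutive terms determine the rest), the sequence is eventually periodic: after a pre-period of length 1 it cycles with period 48.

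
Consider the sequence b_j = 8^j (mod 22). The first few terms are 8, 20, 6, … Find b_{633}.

Listing terms: b_1 = 8,  b_2 = 20,  b_3 = 6,  b_4 = 4,  b_5 = 10,  b_6 = 14,  b_7 = 2,  b_8 = 16,  b_9 = 18,  b_{10} = 12,  b_{11} = 8.
The sequence repeats with period 10.
(633 - 1) mod 10 = 2, so b_{633} = b_3 = 6.

6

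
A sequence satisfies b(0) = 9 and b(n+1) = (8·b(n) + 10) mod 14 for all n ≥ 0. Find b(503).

6

b(0) = 9, b(1) = 12, b(2) = 8, b(3) = 4, b(4) = 0, b(5) = 10, b(6) = 6, b(7) = 2, b(8) = 12.
Since b(8) = b(1) = 12, the sequence is eventually periodic: after a pre-period of length 1 it cycles with period 7.
For n ≥ 1, b(n) depends only on (n - 1) mod 7. (503 - 1) mod 7 = 5, so b(503) = b(6) = 6.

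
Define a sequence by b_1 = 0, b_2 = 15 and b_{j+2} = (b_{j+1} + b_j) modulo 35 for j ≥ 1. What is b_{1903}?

We have b_1 = 0; b_2 = 15; b_3 = 15; b_4 = 30; b_5 = 10; b_6 = 5; b_7 = 15; b_8 = 20; b_9 = 0; b_{10} = 20; b_{11} = 20; b_{12} = 5; b_{13} = 25; b_{14} = 30; b_{15} = 20; b_{16} = 15; b_{17} = 0; b_{18} = 15.
Since (b_{17}, b_{18}) = (b_1, b_2) = (0, 15) (two consecutive terms determine the rest), the sequence is periodic with period 16.
(1903 - 1) mod 16 = 14, so b_{1903} = b_{15} = 20.

20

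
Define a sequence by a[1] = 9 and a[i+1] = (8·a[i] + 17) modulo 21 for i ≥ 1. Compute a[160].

a[1] = 9,  a[2] = 5,  a[3] = 15,  a[4] = 11,  a[5] = 0,  a[6] = 17,  a[7] = 6,  a[8] = 2,  a[9] = 12,  a[10] = 8,  a[11] = 18,  a[12] = 14,  a[13] = 3,  a[14] = 20,  a[15] = 9.
Since a[15] = a[1] = 9, the sequence is periodic with period 14.
So a[160] = a[1 + ((160-1) mod 14)] = a[6] = 17.

17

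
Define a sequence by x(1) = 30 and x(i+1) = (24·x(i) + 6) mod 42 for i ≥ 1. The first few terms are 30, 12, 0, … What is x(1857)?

Computing terms: x(1) = 30,  x(2) = 12,  x(3) = 0,  x(4) = 6,  x(5) = 24,  x(6) = 36,  x(7) = 30.
The sequence repeats with period 6.
(1857 - 1) mod 6 = 2, so x(1857) = x(3) = 0.

0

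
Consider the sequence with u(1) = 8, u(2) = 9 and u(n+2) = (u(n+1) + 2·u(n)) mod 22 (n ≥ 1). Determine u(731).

19

u(1) = 8; u(2) = 9; u(3) = 3; u(4) = 21; u(5) = 5; u(6) = 3; u(7) = 13; u(8) = 19; u(9) = 1; u(10) = 17; u(11) = 19; u(12) = 9; u(13) = 3.
Since (u(12), u(13)) = (u(2), u(3)) = (9, 3) (two consecutive terms determine the rest), the sequence is eventually periodic: after a pre-period of length 1 it cycles with period 10.
For n ≥ 2, u(n) depends only on (n - 2) mod 10. (731 - 2) mod 10 = 9, so u(731) = u(11) = 19.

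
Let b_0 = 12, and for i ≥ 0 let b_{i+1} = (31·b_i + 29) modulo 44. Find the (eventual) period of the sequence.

Listing terms: b_0 = 12, b_1 = 5, b_2 = 8, b_3 = 13, b_4 = 36, b_5 = 1, b_6 = 16, b_7 = 41, b_8 = 24, b_9 = 25, b_{10} = 12.
The sequence repeats with period 10.

10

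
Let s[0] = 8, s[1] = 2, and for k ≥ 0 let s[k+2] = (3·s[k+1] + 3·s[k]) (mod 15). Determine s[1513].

Computing terms: s[0] = 8; s[1] = 2; s[2] = 0; s[3] = 6; s[4] = 3; s[5] = 12; s[6] = 0; s[7] = 6.
Since (s[6], s[7]) = (s[2], s[3]) = (0, 6) (two consecutive terms determine the rest), the sequence is eventually periodic: after a pre-period of length 2 it cycles with period 4.
For k ≥ 2, s[k] depends only on (k - 2) mod 4. (1513 - 2) mod 4 = 3, so s[1513] = s[5] = 12.

12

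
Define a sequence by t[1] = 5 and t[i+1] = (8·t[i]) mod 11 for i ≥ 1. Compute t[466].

Computing terms: t[1] = 5,  t[2] = 7,  t[3] = 1,  t[4] = 8,  t[5] = 9,  t[6] = 6,  t[7] = 4,  t[8] = 10,  t[9] = 3,  t[10] = 2,  t[11] = 5.
The sequence repeats with period 10.
(466 - 1) mod 10 = 5, so t[466] = t[6] = 6.

6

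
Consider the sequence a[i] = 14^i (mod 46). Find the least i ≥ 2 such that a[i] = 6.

4

Listing terms: a[1] = 14; a[2] = 12; a[3] = 30; a[4] = 6; a[5] = 38; a[6] = 26; a[7] = 42; a[8] = 36; a[9] = 44; a[10] = 18; a[11] = 22; a[12] = 32; a[13] = 34; a[14] = 16; a[15] = 40; a[16] = 8; a[17] = 20; a[18] = 4; a[19] = 10; a[20] = 2; a[21] = 28; a[22] = 24; a[23] = 14.
The sequence repeats with period 22.
The value 6 first appears (with i ≥ 2) at a[4].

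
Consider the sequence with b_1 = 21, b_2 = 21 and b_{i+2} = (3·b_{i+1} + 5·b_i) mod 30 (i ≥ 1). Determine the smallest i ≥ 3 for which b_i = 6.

Computing terms: b_1 = 21, b_2 = 21, b_3 = 18, b_4 = 9, b_5 = 27, b_6 = 6, b_7 = 3, b_8 = 9, b_9 = 12, b_{10} = 21, b_{11} = 3, b_{12} = 24, b_{13} = 27, b_{14} = 21, b_{15} = 18.
Since (b_{14}, b_{15}) = (b_2, b_3) = (21, 18) (two consecutive terms determine the rest), the sequence is eventually periodic: after a pre-period of length 1 it cycles with period 12.
The value 6 first appears (with i ≥ 3) at b_6.

6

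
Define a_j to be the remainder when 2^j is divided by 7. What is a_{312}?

1

Computing terms: a_1 = 2; a_2 = 4; a_3 = 1; a_4 = 2.
The sequence repeats with period 3.
(312 - 1) mod 3 = 2, so a_{312} = a_3 = 1.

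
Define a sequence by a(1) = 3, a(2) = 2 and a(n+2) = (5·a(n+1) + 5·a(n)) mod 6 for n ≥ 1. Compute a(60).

Listing terms: a(1) = 3, a(2) = 2, a(3) = 1, a(4) = 3, a(5) = 2.
Since (a(4), a(5)) = (a(1), a(2)) = (3, 2) (two consecutive terms determine the rest), the sequence is periodic with period 3.
So a(60) = a(1 + ((60-1) mod 3)) = a(3) = 1.

1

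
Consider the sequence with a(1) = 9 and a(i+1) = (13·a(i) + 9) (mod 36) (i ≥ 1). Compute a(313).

9

Listing terms: a(1) = 9; a(2) = 18; a(3) = 27; a(4) = 0; a(5) = 9.
Since a(5) = a(1) = 9, the sequence is periodic with period 4.
So a(313) = a(1 + ((313-1) mod 4)) = a(1) = 9.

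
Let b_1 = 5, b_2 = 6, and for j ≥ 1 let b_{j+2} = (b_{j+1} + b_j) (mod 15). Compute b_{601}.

5

Computing terms: b_1 = 5, b_2 = 6, b_3 = 11, b_4 = 2, b_5 = 13, b_6 = 0, b_7 = 13, b_8 = 13, b_9 = 11, b_{10} = 9, b_{11} = 5, b_{12} = 14, b_{13} = 4, b_{14} = 3, b_{15} = 7, b_{16} = 10, b_{17} = 2, b_{18} = 12, b_{19} = 14, b_{20} = 11, b_{21} = 10, b_{22} = 6, b_{23} = 1, b_{24} = 7, b_{25} = 8, b_{26} = 0, b_{27} = 8, b_{28} = 8, b_{29} = 1, b_{30} = 9, b_{31} = 10, b_{32} = 4, b_{33} = 14, b_{34} = 3, b_{35} = 2, b_{36} = 5, b_{37} = 7, b_{38} = 12, b_{39} = 4, b_{40} = 1, b_{41} = 5, b_{42} = 6.
The sequence repeats with period 40.
(601 - 1) mod 40 = 0, so b_{601} = b_1 = 5.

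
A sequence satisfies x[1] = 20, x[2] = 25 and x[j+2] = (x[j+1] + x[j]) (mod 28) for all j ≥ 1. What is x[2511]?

We have x[1] = 20, x[2] = 25, x[3] = 17, x[4] = 14, x[5] = 3, x[6] = 17, x[7] = 20, x[8] = 9, x[9] = 1, x[10] = 10, x[11] = 11, x[12] = 21, x[13] = 4, x[14] = 25, x[15] = 1, x[16] = 26, x[17] = 27, x[18] = 25, x[19] = 24, x[20] = 21, x[21] = 17, x[22] = 10, x[23] = 27, x[24] = 9, x[25] = 8, x[26] = 17, x[27] = 25, x[28] = 14, x[29] = 11, x[30] = 25, x[31] = 8, x[32] = 5, x[33] = 13, x[34] = 18, x[35] = 3, x[36] = 21, x[37] = 24, x[38] = 17, x[39] = 13, x[40] = 2, x[41] = 15, x[42] = 17, x[43] = 4, x[44] = 21, x[45] = 25, x[46] = 18, x[47] = 15, x[48] = 5, x[49] = 20, x[50] = 25.
The sequence repeats with period 48.
So x[2511] = x[1 + ((2511-1) mod 48)] = x[15] = 1.

1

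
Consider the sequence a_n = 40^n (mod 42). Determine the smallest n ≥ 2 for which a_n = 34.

3

Listing terms: a_1 = 40, a_2 = 4, a_3 = 34, a_4 = 16, a_5 = 10, a_6 = 22, a_7 = 40.
The sequence repeats with period 6.
The value 34 first appears (with n ≥ 2) at a_3.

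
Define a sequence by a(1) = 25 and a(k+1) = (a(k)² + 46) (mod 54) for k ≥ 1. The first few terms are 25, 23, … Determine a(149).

Computing terms: a(1) = 25,  a(2) = 23,  a(3) = 35,  a(4) = 29,  a(5) = 23.
Since a(5) = a(2) = 23, the sequence is eventually periodic: after a pre-period of length 1 it cycles with period 3.
For k ≥ 2, a(k) depends only on (k - 2) mod 3. (149 - 2) mod 3 = 0, so a(149) = a(2) = 23.

23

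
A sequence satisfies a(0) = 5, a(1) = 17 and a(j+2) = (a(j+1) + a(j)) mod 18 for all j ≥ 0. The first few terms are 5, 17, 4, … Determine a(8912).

8

We have a(0) = 5,  a(1) = 17,  a(2) = 4,  a(3) = 3,  a(4) = 7,  a(5) = 10,  a(6) = 17,  a(7) = 9,  a(8) = 8,  a(9) = 17,  a(10) = 7,  a(11) = 6,  a(12) = 13,  a(13) = 1,  a(14) = 14,  a(15) = 15,  a(16) = 11,  a(17) = 8,  a(18) = 1,  a(19) = 9,  a(20) = 10,  a(21) = 1,  a(22) = 11,  a(23) = 12,  a(24) = 5,  a(25) = 17.
The sequence repeats with period 24.
(8912 - 0) mod 24 = 8, so a(8912) = a(8) = 8.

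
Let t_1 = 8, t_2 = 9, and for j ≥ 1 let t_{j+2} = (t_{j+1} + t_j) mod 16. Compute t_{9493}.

8

Listing terms: t_1 = 8; t_2 = 9; t_3 = 1; t_4 = 10; t_5 = 11; t_6 = 5; t_7 = 0; t_8 = 5; t_9 = 5; t_{10} = 10; t_{11} = 15; t_{12} = 9; t_{13} = 8; t_{14} = 1; t_{15} = 9; t_{16} = 10; t_{17} = 3; t_{18} = 13; t_{19} = 0; t_{20} = 13; t_{21} = 13; t_{22} = 10; t_{23} = 7; t_{24} = 1; t_{25} = 8; t_{26} = 9.
Since (t_{25}, t_{26}) = (t_1, t_2) = (8, 9) (two consecutive terms determine the rest), the sequence is periodic with period 24.
(9493 - 1) mod 24 = 12, so t_{9493} = t_{13} = 8.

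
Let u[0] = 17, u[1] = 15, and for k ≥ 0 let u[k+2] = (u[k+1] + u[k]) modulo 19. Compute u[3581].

We have u[0] = 17,  u[1] = 15,  u[2] = 13,  u[3] = 9,  u[4] = 3,  u[5] = 12,  u[6] = 15,  u[7] = 8,  u[8] = 4,  u[9] = 12,  u[10] = 16,  u[11] = 9,  u[12] = 6,  u[13] = 15,  u[14] = 2,  u[15] = 17,  u[16] = 0,  u[17] = 17,  u[18] = 17,  u[19] = 15.
Since (u[18], u[19]) = (u[0], u[1]) = (17, 15) (two consecutive terms determine the rest), the sequence is periodic with period 18.
(3581 - 0) mod 18 = 17, so u[3581] = u[17] = 17.

17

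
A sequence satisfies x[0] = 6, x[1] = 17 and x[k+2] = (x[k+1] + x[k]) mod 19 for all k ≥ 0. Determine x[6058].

18

x[0] = 6, x[1] = 17, x[2] = 4, x[3] = 2, x[4] = 6, x[5] = 8, x[6] = 14, x[7] = 3, x[8] = 17, x[9] = 1, x[10] = 18, x[11] = 0, x[12] = 18, x[13] = 18, x[14] = 17, x[15] = 16, x[16] = 14, x[17] = 11, x[18] = 6, x[19] = 17.
Since (x[18], x[19]) = (x[0], x[1]) = (6, 17) (two consecutive terms determine the rest), the sequence is periodic with period 18.
(6058 - 0) mod 18 = 10, so x[6058] = x[10] = 18.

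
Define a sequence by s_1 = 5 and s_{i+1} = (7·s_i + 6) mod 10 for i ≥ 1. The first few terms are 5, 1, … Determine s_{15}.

3

We have s_1 = 5,  s_2 = 1,  s_3 = 3,  s_4 = 7,  s_5 = 5.
Since s_5 = s_1 = 5, the sequence is periodic with period 4.
So s_{15} = s_{1 + ((15-1) mod 4)} = s_3 = 3.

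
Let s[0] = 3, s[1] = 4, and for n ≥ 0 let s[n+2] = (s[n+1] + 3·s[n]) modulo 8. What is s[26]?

Listing terms: s[0] = 3; s[1] = 4; s[2] = 5; s[3] = 1; s[4] = 0; s[5] = 3; s[6] = 3; s[7] = 4.
The sequence repeats with period 6.
(26 - 0) mod 6 = 2, so s[26] = s[2] = 5.

5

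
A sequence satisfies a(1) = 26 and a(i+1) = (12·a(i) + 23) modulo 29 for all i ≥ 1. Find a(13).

Listing terms: a(1) = 26; a(2) = 16; a(3) = 12; a(4) = 22; a(5) = 26.
Since a(5) = a(1) = 26, the sequence is periodic with period 4.
(13 - 1) mod 4 = 0, so a(13) = a(1) = 26.

26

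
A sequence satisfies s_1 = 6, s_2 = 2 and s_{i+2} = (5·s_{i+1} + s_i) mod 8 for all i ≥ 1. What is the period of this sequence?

6

Listing terms: s_1 = 6,  s_2 = 2,  s_3 = 0,  s_4 = 2,  s_5 = 2,  s_6 = 4,  s_7 = 6,  s_8 = 2.
Since (s_7, s_8) = (s_1, s_2) = (6, 2) (two consecutive terms determine the rest), the sequence is periodic with period 6.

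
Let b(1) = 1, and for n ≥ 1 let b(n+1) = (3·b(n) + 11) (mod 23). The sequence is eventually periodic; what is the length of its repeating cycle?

Computing terms: b(1) = 1; b(2) = 14; b(3) = 7; b(4) = 9; b(5) = 15; b(6) = 10; b(7) = 18; b(8) = 19; b(9) = 22; b(10) = 8; b(11) = 12; b(12) = 1.
The sequence repeats with period 11.

11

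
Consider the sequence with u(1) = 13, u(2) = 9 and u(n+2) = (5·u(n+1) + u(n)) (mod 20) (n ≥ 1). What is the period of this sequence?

6

u(1) = 13, u(2) = 9, u(3) = 18, u(4) = 19, u(5) = 13, u(6) = 4, u(7) = 13, u(8) = 9.
The sequence repeats with period 6.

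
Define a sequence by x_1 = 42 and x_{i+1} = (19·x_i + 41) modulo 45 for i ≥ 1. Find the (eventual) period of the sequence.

18

x_1 = 42,  x_2 = 29,  x_3 = 7,  x_4 = 39,  x_5 = 17,  x_6 = 4,  x_7 = 27,  x_8 = 14,  x_9 = 37,  x_{10} = 24,  x_{11} = 2,  x_{12} = 34,  x_{13} = 12,  x_{14} = 44,  x_{15} = 22,  x_{16} = 9,  x_{17} = 32,  x_{18} = 19,  x_{19} = 42.
Since x_{19} = x_1 = 42, the sequence is periodic with period 18.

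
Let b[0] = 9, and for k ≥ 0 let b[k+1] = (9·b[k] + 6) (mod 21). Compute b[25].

b[0] = 9, b[1] = 3, b[2] = 12, b[3] = 9.
The sequence repeats with period 3.
So b[25] = b[0 + ((25-0) mod 3)] = b[1] = 3.

3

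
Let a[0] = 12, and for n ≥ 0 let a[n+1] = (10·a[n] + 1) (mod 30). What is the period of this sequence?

Computing terms: a[0] = 12; a[1] = 1; a[2] = 11; a[3] = 21; a[4] = 1.
Since a[4] = a[1] = 1, the sequence is eventually periodic: after a pre-period of length 1 it cycles with period 3.

3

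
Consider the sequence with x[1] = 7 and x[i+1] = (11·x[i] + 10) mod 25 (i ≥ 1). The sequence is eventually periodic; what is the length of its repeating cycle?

5

Computing terms: x[1] = 7,  x[2] = 12,  x[3] = 17,  x[4] = 22,  x[5] = 2,  x[6] = 7.
The sequence repeats with period 5.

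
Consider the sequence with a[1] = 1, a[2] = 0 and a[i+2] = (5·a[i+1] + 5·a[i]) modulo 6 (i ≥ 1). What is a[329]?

0

Listing terms: a[1] = 1; a[2] = 0; a[3] = 5; a[4] = 1; a[5] = 0.
Since (a[4], a[5]) = (a[1], a[2]) = (1, 0) (two consecutive terms determine the rest), the sequence is periodic with period 3.
(329 - 1) mod 3 = 1, so a[329] = a[2] = 0.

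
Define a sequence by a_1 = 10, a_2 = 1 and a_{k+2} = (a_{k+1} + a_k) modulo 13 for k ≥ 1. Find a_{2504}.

2

Computing terms: a_1 = 10; a_2 = 1; a_3 = 11; a_4 = 12; a_5 = 10; a_6 = 9; a_7 = 6; a_8 = 2; a_9 = 8; a_{10} = 10; a_{11} = 5; a_{12} = 2; a_{13} = 7; a_{14} = 9; a_{15} = 3; a_{16} = 12; a_{17} = 2; a_{18} = 1; a_{19} = 3; a_{20} = 4; a_{21} = 7; a_{22} = 11; a_{23} = 5; a_{24} = 3; a_{25} = 8; a_{26} = 11; a_{27} = 6; a_{28} = 4; a_{29} = 10; a_{30} = 1.
The sequence repeats with period 28.
So a_{2504} = a_{1 + ((2504-1) mod 28)} = a_{12} = 2.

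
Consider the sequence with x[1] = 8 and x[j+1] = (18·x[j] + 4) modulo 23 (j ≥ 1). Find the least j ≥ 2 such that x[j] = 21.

Computing terms: x[1] = 8,  x[2] = 10,  x[3] = 0,  x[4] = 4,  x[5] = 7,  x[6] = 15,  x[7] = 21,  x[8] = 14,  x[9] = 3,  x[10] = 12,  x[11] = 13,  x[12] = 8.
Since x[12] = x[1] = 8, the sequence is periodic with period 11.
The value 21 first appears (with j ≥ 2) at x[7].

7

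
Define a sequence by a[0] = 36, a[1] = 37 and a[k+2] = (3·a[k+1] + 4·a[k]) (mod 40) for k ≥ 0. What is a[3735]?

9

Computing terms: a[0] = 36,  a[1] = 37,  a[2] = 15,  a[3] = 33,  a[4] = 39,  a[5] = 9,  a[6] = 23,  a[7] = 25,  a[8] = 7,  a[9] = 1,  a[10] = 31,  a[11] = 17,  a[12] = 15,  a[13] = 33.
Since (a[12], a[13]) = (a[2], a[3]) = (15, 33) (two consecutive terms determine the rest), the sequence is eventually periodic: after a pre-period of length 2 it cycles with period 10.
For k ≥ 2, a[k] depends only on (k - 2) mod 10. (3735 - 2) mod 10 = 3, so a[3735] = a[5] = 9.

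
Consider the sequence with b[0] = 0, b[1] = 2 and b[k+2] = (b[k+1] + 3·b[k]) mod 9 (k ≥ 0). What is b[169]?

5

b[0] = 0; b[1] = 2; b[2] = 2; b[3] = 8; b[4] = 5; b[5] = 2; b[6] = 8.
Since (b[5], b[6]) = (b[2], b[3]) = (2, 8) (two consecutive terms determine the rest), the sequence is eventually periodic: after a pre-period of length 2 it cycles with period 3.
For k ≥ 2, b[k] depends only on (k - 2) mod 3. (169 - 2) mod 3 = 2, so b[169] = b[4] = 5.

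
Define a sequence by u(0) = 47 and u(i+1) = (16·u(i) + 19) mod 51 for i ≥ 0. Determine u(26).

13

Computing terms: u(0) = 47, u(1) = 6, u(2) = 13, u(3) = 23, u(4) = 30, u(5) = 40, u(6) = 47.
Since u(6) = u(0) = 47, the sequence is periodic with period 6.
So u(26) = u(0 + ((26-0) mod 6)) = u(2) = 13.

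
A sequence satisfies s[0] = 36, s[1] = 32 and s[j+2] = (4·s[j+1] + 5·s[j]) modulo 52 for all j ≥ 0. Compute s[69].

32

Computing terms: s[0] = 36,  s[1] = 32,  s[2] = 48,  s[3] = 40,  s[4] = 36,  s[5] = 32.
Since (s[4], s[5]) = (s[0], s[1]) = (36, 32) (two consecutive terms determine the rest), the sequence is periodic with period 4.
So s[69] = s[0 + ((69-0) mod 4)] = s[1] = 32.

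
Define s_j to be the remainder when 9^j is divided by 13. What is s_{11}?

3

s_0 = 1,  s_1 = 9,  s_2 = 3,  s_3 = 1.
Since s_3 = s_0 = 1, the sequence is periodic with period 3.
So s_{11} = s_{0 + ((11-0) mod 3)} = s_2 = 3.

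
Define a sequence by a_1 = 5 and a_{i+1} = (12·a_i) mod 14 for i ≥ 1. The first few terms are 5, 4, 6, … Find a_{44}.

We have a_1 = 5, a_2 = 4, a_3 = 6, a_4 = 2, a_5 = 10, a_6 = 8, a_7 = 12, a_8 = 4.
Since a_8 = a_2 = 4, the sequence is eventually periodic: after a pre-period of length 1 it cycles with period 6.
For i ≥ 2, a_i depends only on (i - 2) mod 6. (44 - 2) mod 6 = 0, so a_{44} = a_2 = 4.

4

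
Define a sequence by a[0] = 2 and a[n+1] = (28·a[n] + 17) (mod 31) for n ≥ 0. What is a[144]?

a[0] = 2,  a[1] = 11,  a[2] = 15,  a[3] = 3,  a[4] = 8,  a[5] = 24,  a[6] = 7,  a[7] = 27,  a[8] = 29,  a[9] = 23,  a[10] = 10,  a[11] = 18,  a[12] = 25,  a[13] = 4,  a[14] = 5,  a[15] = 2.
Since a[15] = a[0] = 2, the sequence is periodic with period 15.
So a[144] = a[0 + ((144-0) mod 15)] = a[9] = 23.

23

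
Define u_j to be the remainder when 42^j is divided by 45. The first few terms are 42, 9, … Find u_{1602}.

Listing terms: u_1 = 42,  u_2 = 9,  u_3 = 18,  u_4 = 36,  u_5 = 27,  u_6 = 9.
Since u_6 = u_2 = 9, the sequence is eventually periodic: after a pre-period of length 1 it cycles with period 4.
For j ≥ 2, u_j depends only on (j - 2) mod 4. (1602 - 2) mod 4 = 0, so u_{1602} = u_2 = 9.

9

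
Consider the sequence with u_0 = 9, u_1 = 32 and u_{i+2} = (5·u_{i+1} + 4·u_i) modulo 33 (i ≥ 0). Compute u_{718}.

29

Listing terms: u_0 = 9, u_1 = 32, u_2 = 31, u_3 = 19, u_4 = 21, u_5 = 16, u_6 = 32, u_7 = 26, u_8 = 27, u_9 = 8, u_{10} = 16, u_{11} = 13, u_{12} = 30, u_{13} = 4, u_{14} = 8, u_{15} = 23, u_{16} = 15, u_{17} = 2, u_{18} = 4, u_{19} = 28, u_{20} = 24, u_{21} = 1, u_{22} = 2, u_{23} = 14, u_{24} = 12, u_{25} = 17, u_{26} = 1, u_{27} = 7, u_{28} = 6, u_{29} = 25, u_{30} = 17, u_{31} = 20, u_{32} = 3, u_{33} = 29, u_{34} = 25, u_{35} = 10, u_{36} = 18, u_{37} = 31, u_{38} = 29, u_{39} = 5, u_{40} = 9, u_{41} = 32.
Since (u_{40}, u_{41}) = (u_0, u_1) = (9, 32) (two consecutive terms determine the rest), the sequence is periodic with period 40.
(718 - 0) mod 40 = 38, so u_{718} = u_{38} = 29.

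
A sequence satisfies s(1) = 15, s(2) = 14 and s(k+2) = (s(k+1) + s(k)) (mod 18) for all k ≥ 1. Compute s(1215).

Listing terms: s(1) = 15, s(2) = 14, s(3) = 11, s(4) = 7, s(5) = 0, s(6) = 7, s(7) = 7, s(8) = 14, s(9) = 3, s(10) = 17, s(11) = 2, s(12) = 1, s(13) = 3, s(14) = 4, s(15) = 7, s(16) = 11, s(17) = 0, s(18) = 11, s(19) = 11, s(20) = 4, s(21) = 15, s(22) = 1, s(23) = 16, s(24) = 17, s(25) = 15, s(26) = 14.
Since (s(25), s(26)) = (s(1), s(2)) = (15, 14) (two consecutive terms determine the rest), the sequence is periodic with period 24.
(1215 - 1) mod 24 = 14, so s(1215) = s(15) = 7.

7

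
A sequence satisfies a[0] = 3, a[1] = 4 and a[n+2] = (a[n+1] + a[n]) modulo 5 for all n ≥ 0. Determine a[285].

a[0] = 3; a[1] = 4; a[2] = 2; a[3] = 1; a[4] = 3; a[5] = 4.
The sequence repeats with period 4.
(285 - 0) mod 4 = 1, so a[285] = a[1] = 4.

4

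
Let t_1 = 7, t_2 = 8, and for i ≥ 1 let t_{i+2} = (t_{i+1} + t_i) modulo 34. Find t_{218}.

8

Computing terms: t_1 = 7, t_2 = 8, t_3 = 15, t_4 = 23, t_5 = 4, t_6 = 27, t_7 = 31, t_8 = 24, t_9 = 21, t_{10} = 11, t_{11} = 32, t_{12} = 9, t_{13} = 7, t_{14} = 16, t_{15} = 23, t_{16} = 5, t_{17} = 28, t_{18} = 33, t_{19} = 27, t_{20} = 26, t_{21} = 19, t_{22} = 11, t_{23} = 30, t_{24} = 7, t_{25} = 3, t_{26} = 10, t_{27} = 13, t_{28} = 23, t_{29} = 2, t_{30} = 25, t_{31} = 27, t_{32} = 18, t_{33} = 11, t_{34} = 29, t_{35} = 6, t_{36} = 1, t_{37} = 7, t_{38} = 8.
Since (t_{37}, t_{38}) = (t_1, t_2) = (7, 8) (two consecutive terms determine the rest), the sequence is periodic with period 36.
(218 - 1) mod 36 = 1, so t_{218} = t_2 = 8.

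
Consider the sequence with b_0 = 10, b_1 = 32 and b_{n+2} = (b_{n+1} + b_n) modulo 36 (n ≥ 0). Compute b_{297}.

2

We have b_0 = 10, b_1 = 32, b_2 = 6, b_3 = 2, b_4 = 8, b_5 = 10, b_6 = 18, b_7 = 28, b_8 = 10, b_9 = 2, b_{10} = 12, b_{11} = 14, b_{12} = 26, b_{13} = 4, b_{14} = 30, b_{15} = 34, b_{16} = 28, b_{17} = 26, b_{18} = 18, b_{19} = 8, b_{20} = 26, b_{21} = 34, b_{22} = 24, b_{23} = 22, b_{24} = 10, b_{25} = 32.
The sequence repeats with period 24.
(297 - 0) mod 24 = 9, so b_{297} = b_9 = 2.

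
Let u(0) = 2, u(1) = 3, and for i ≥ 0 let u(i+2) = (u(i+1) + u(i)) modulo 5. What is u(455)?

4

We have u(0) = 2, u(1) = 3, u(2) = 0, u(3) = 3, u(4) = 3, u(5) = 1, u(6) = 4, u(7) = 0, u(8) = 4, u(9) = 4, u(10) = 3, u(11) = 2, u(12) = 0, u(13) = 2, u(14) = 2, u(15) = 4, u(16) = 1, u(17) = 0, u(18) = 1, u(19) = 1, u(20) = 2, u(21) = 3.
Since (u(20), u(21)) = (u(0), u(1)) = (2, 3) (two consecutive terms determine the rest), the sequence is periodic with period 20.
(455 - 0) mod 20 = 15, so u(455) = u(15) = 4.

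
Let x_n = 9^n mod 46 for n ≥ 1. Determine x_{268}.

29

Listing terms: x_1 = 9; x_2 = 35; x_3 = 39; x_4 = 29; x_5 = 31; x_6 = 3; x_7 = 27; x_8 = 13; x_9 = 25; x_{10} = 41; x_{11} = 1; x_{12} = 9.
Since x_{12} = x_1 = 9, the sequence is periodic with period 11.
(268 - 1) mod 11 = 3, so x_{268} = x_4 = 29.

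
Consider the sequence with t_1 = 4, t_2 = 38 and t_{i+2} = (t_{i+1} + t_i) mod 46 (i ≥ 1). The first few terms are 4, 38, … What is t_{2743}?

2

We have t_1 = 4,  t_2 = 38,  t_3 = 42,  t_4 = 34,  t_5 = 30,  t_6 = 18,  t_7 = 2,  t_8 = 20,  t_9 = 22,  t_{10} = 42,  t_{11} = 18,  t_{12} = 14,  t_{13} = 32,  t_{14} = 0,  t_{15} = 32,  t_{16} = 32,  t_{17} = 18,  t_{18} = 4,  t_{19} = 22,  t_{20} = 26,  t_{21} = 2,  t_{22} = 28,  t_{23} = 30,  t_{24} = 12,  t_{25} = 42,  t_{26} = 8,  t_{27} = 4,  t_{28} = 12,  t_{29} = 16,  t_{30} = 28,  t_{31} = 44,  t_{32} = 26,  t_{33} = 24,  t_{34} = 4,  t_{35} = 28,  t_{36} = 32,  t_{37} = 14,  t_{38} = 0,  t_{39} = 14,  t_{40} = 14,  t_{41} = 28,  t_{42} = 42,  t_{43} = 24,  t_{44} = 20,  t_{45} = 44,  t_{46} = 18,  t_{47} = 16,  t_{48} = 34,  t_{49} = 4,  t_{50} = 38.
The sequence repeats with period 48.
So t_{2743} = t_{1 + ((2743-1) mod 48)} = t_7 = 2.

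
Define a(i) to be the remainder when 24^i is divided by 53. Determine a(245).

15

Computing terms: a(1) = 24,  a(2) = 46,  a(3) = 44,  a(4) = 49,  a(5) = 10,  a(6) = 28,  a(7) = 36,  a(8) = 16,  a(9) = 13,  a(10) = 47,  a(11) = 15,  a(12) = 42,  a(13) = 1,  a(14) = 24.
The sequence repeats with period 13.
So a(245) = a(1 + ((245-1) mod 13)) = a(11) = 15.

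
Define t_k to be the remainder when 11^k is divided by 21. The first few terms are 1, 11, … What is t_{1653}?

8

Computing terms: t_0 = 1,  t_1 = 11,  t_2 = 16,  t_3 = 8,  t_4 = 4,  t_5 = 2,  t_6 = 1.
The sequence repeats with period 6.
(1653 - 0) mod 6 = 3, so t_{1653} = t_3 = 8.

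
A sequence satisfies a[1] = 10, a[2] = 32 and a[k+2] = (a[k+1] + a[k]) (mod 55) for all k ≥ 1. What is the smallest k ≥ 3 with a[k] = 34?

18

Computing terms: a[1] = 10, a[2] = 32, a[3] = 42, a[4] = 19, a[5] = 6, a[6] = 25, a[7] = 31, a[8] = 1, a[9] = 32, a[10] = 33, a[11] = 10, a[12] = 43, a[13] = 53, a[14] = 41, a[15] = 39, a[16] = 25, a[17] = 9, a[18] = 34, a[19] = 43, a[20] = 22, a[21] = 10, a[22] = 32.
Since (a[21], a[22]) = (a[1], a[2]) = (10, 32) (two consecutive terms determine the rest), the sequence is periodic with period 20.
The value 34 first appears (with k ≥ 3) at a[18].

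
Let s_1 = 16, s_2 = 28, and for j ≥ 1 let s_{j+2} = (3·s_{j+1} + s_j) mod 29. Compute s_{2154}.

13

Listing terms: s_1 = 16, s_2 = 28, s_3 = 13, s_4 = 9, s_5 = 11, s_6 = 13, s_7 = 21, s_8 = 18, s_9 = 17, s_{10} = 11, s_{11} = 21, s_{12} = 16, s_{13} = 11, s_{14} = 20, s_{15} = 13, s_{16} = 1, s_{17} = 16, s_{18} = 20, s_{19} = 18, s_{20} = 16, s_{21} = 8, s_{22} = 11, s_{23} = 12, s_{24} = 18, s_{25} = 8, s_{26} = 13, s_{27} = 18, s_{28} = 9, s_{29} = 16, s_{30} = 28.
The sequence repeats with period 28.
(2154 - 1) mod 28 = 25, so s_{2154} = s_{26} = 13.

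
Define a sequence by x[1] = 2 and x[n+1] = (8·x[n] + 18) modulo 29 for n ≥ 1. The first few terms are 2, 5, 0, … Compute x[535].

0

Computing terms: x[1] = 2; x[2] = 5; x[3] = 0; x[4] = 18; x[5] = 17; x[6] = 9; x[7] = 3; x[8] = 13; x[9] = 6; x[10] = 8; x[11] = 24; x[12] = 7; x[13] = 16; x[14] = 1; x[15] = 26; x[16] = 23; x[17] = 28; x[18] = 10; x[19] = 11; x[20] = 19; x[21] = 25; x[22] = 15; x[23] = 22; x[24] = 20; x[25] = 4; x[26] = 21; x[27] = 12; x[28] = 27; x[29] = 2.
The sequence repeats with period 28.
So x[535] = x[1 + ((535-1) mod 28)] = x[3] = 0.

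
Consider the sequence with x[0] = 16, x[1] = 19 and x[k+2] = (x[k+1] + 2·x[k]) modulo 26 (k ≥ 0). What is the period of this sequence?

Computing terms: x[0] = 16; x[1] = 19; x[2] = 25; x[3] = 11; x[4] = 9; x[5] = 5; x[6] = 23; x[7] = 7; x[8] = 1; x[9] = 15; x[10] = 17; x[11] = 21; x[12] = 3; x[13] = 19; x[14] = 25.
Since (x[13], x[14]) = (x[1], x[2]) = (19, 25) (two consecutive terms determine the rest), the sequence is eventually periodic: after a pre-period of length 1 it cycles with period 12.

12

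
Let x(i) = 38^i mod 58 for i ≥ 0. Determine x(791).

We have x(0) = 1, x(1) = 38, x(2) = 52, x(3) = 4, x(4) = 36, x(5) = 34, x(6) = 16, x(7) = 28, x(8) = 20, x(9) = 6, x(10) = 54, x(11) = 22, x(12) = 24, x(13) = 42, x(14) = 30, x(15) = 38.
Since x(15) = x(1) = 38, the sequence is eventually periodic: after a pre-period of length 1 it cycles with period 14.
For i ≥ 1, x(i) depends only on (i - 1) mod 14. (791 - 1) mod 14 = 6, so x(791) = x(7) = 28.

28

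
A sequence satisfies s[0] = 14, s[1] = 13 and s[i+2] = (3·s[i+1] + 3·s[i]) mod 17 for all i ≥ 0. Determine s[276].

1

s[0] = 14, s[1] = 13, s[2] = 13, s[3] = 10, s[4] = 1, s[5] = 16, s[6] = 0, s[7] = 14, s[8] = 8, s[9] = 15, s[10] = 1, s[11] = 14, s[12] = 11, s[13] = 7, s[14] = 3, s[15] = 13, s[16] = 14, s[17] = 13.
The sequence repeats with period 16.
So s[276] = s[0 + ((276-0) mod 16)] = s[4] = 1.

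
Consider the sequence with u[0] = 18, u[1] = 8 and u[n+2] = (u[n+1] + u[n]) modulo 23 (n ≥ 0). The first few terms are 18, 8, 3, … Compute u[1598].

u[0] = 18; u[1] = 8; u[2] = 3; u[3] = 11; u[4] = 14; u[5] = 2; u[6] = 16; u[7] = 18; u[8] = 11; u[9] = 6; u[10] = 17; u[11] = 0; u[12] = 17; u[13] = 17; u[14] = 11; u[15] = 5; u[16] = 16; u[17] = 21; u[18] = 14; u[19] = 12; u[20] = 3; u[21] = 15; u[22] = 18; u[23] = 10; u[24] = 5; u[25] = 15; u[26] = 20; u[27] = 12; u[28] = 9; u[29] = 21; u[30] = 7; u[31] = 5; u[32] = 12; u[33] = 17; u[34] = 6; u[35] = 0; u[36] = 6; u[37] = 6; u[38] = 12; u[39] = 18; u[40] = 7; u[41] = 2; u[42] = 9; u[43] = 11; u[44] = 20; u[45] = 8; u[46] = 5; u[47] = 13; u[48] = 18; u[49] = 8.
The sequence repeats with period 48.
(1598 - 0) mod 48 = 14, so u[1598] = u[14] = 11.

11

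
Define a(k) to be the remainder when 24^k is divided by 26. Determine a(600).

We have a(1) = 24; a(2) = 4; a(3) = 18; a(4) = 16; a(5) = 20; a(6) = 12; a(7) = 2; a(8) = 22; a(9) = 8; a(10) = 10; a(11) = 6; a(12) = 14; a(13) = 24.
Since a(13) = a(1) = 24, the sequence is periodic with period 12.
(600 - 1) mod 12 = 11, so a(600) = a(12) = 14.

14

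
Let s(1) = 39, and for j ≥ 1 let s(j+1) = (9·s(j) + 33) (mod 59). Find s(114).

19

We have s(1) = 39; s(2) = 30; s(3) = 8; s(4) = 46; s(5) = 34; s(6) = 44; s(7) = 16; s(8) = 0; s(9) = 33; s(10) = 35; s(11) = 53; s(12) = 38; s(13) = 21; s(14) = 45; s(15) = 25; s(16) = 22; s(17) = 54; s(18) = 47; s(19) = 43; s(20) = 7; s(21) = 37; s(22) = 12; s(23) = 23; s(24) = 4; s(25) = 10; s(26) = 5; s(27) = 19; s(28) = 27; s(29) = 40; s(30) = 39.
The sequence repeats with period 29.
So s(114) = s(1 + ((114-1) mod 29)) = s(27) = 19.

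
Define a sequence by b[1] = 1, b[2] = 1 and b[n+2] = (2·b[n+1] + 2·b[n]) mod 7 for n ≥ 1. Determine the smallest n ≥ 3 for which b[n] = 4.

b[1] = 1, b[2] = 1, b[3] = 4, b[4] = 3, b[5] = 0, b[6] = 6, b[7] = 5, b[8] = 1, b[9] = 5, b[10] = 5, b[11] = 6, b[12] = 1, b[13] = 0, b[14] = 2, b[15] = 4, b[16] = 5, b[17] = 4, b[18] = 4, b[19] = 2, b[20] = 5, b[21] = 0, b[22] = 3, b[23] = 6, b[24] = 4, b[25] = 6, b[26] = 6, b[27] = 3, b[28] = 4, b[29] = 0, b[30] = 1, b[31] = 2, b[32] = 6, b[33] = 2, b[34] = 2, b[35] = 1, b[36] = 6, b[37] = 0, b[38] = 5, b[39] = 3, b[40] = 2, b[41] = 3, b[42] = 3, b[43] = 5, b[44] = 2, b[45] = 0, b[46] = 4, b[47] = 1, b[48] = 3, b[49] = 1, b[50] = 1.
The sequence repeats with period 48.
The value 4 first appears (with n ≥ 3) at b[3].

3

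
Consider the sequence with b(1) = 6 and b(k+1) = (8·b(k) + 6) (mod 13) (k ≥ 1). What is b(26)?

2

We have b(1) = 6; b(2) = 2; b(3) = 9; b(4) = 0; b(5) = 6.
Since b(5) = b(1) = 6, the sequence is periodic with period 4.
(26 - 1) mod 4 = 1, so b(26) = b(2) = 2.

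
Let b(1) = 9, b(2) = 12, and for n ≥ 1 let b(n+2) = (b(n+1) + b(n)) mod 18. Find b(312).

b(1) = 9,  b(2) = 12,  b(3) = 3,  b(4) = 15,  b(5) = 0,  b(6) = 15,  b(7) = 15,  b(8) = 12,  b(9) = 9,  b(10) = 3,  b(11) = 12,  b(12) = 15,  b(13) = 9,  b(14) = 6,  b(15) = 15,  b(16) = 3,  b(17) = 0,  b(18) = 3,  b(19) = 3,  b(20) = 6,  b(21) = 9,  b(22) = 15,  b(23) = 6,  b(24) = 3,  b(25) = 9,  b(26) = 12.
The sequence repeats with period 24.
(312 - 1) mod 24 = 23, so b(312) = b(24) = 3.

3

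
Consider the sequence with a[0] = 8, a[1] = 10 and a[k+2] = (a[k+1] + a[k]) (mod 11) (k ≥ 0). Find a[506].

10

Computing terms: a[0] = 8,  a[1] = 10,  a[2] = 7,  a[3] = 6,  a[4] = 2,  a[5] = 8,  a[6] = 10.
The sequence repeats with period 5.
So a[506] = a[0 + ((506-0) mod 5)] = a[1] = 10.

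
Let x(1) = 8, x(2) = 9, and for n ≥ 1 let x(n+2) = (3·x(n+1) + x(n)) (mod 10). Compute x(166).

6

x(1) = 8, x(2) = 9, x(3) = 5, x(4) = 4, x(5) = 7, x(6) = 5, x(7) = 2, x(8) = 1, x(9) = 5, x(10) = 6, x(11) = 3, x(12) = 5, x(13) = 8, x(14) = 9.
Since (x(13), x(14)) = (x(1), x(2)) = (8, 9) (two consecutive terms determine the rest), the sequence is periodic with period 12.
(166 - 1) mod 12 = 9, so x(166) = x(10) = 6.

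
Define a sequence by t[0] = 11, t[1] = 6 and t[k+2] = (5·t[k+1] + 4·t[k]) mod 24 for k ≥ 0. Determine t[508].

10

t[0] = 11,  t[1] = 6,  t[2] = 2,  t[3] = 10,  t[4] = 10,  t[5] = 18,  t[6] = 10,  t[7] = 2,  t[8] = 2,  t[9] = 18,  t[10] = 2,  t[11] = 10.
Since (t[10], t[11]) = (t[2], t[3]) = (2, 10) (two consecutive terms determine the rest), the sequence is eventually periodic: after a pre-period of length 2 it cycles with period 8.
For k ≥ 2, t[k] depends only on (k - 2) mod 8. (508 - 2) mod 8 = 2, so t[508] = t[4] = 10.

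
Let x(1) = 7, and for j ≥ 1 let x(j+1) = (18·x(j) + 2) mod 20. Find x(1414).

18

Listing terms: x(1) = 7; x(2) = 8; x(3) = 6; x(4) = 10; x(5) = 2; x(6) = 18; x(7) = 6.
Since x(7) = x(3) = 6, the sequence is eventually periodic: after a pre-period of length 2 it cycles with period 4.
For j ≥ 3, x(j) depends only on (j - 3) mod 4. (1414 - 3) mod 4 = 3, so x(1414) = x(6) = 18.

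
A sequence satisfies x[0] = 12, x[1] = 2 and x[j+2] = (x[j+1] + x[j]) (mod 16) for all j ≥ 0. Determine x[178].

6

Computing terms: x[0] = 12,  x[1] = 2,  x[2] = 14,  x[3] = 0,  x[4] = 14,  x[5] = 14,  x[6] = 12,  x[7] = 10,  x[8] = 6,  x[9] = 0,  x[10] = 6,  x[11] = 6,  x[12] = 12,  x[13] = 2.
Since (x[12], x[13]) = (x[0], x[1]) = (12, 2) (two consecutive terms determine the rest), the sequence is periodic with period 12.
So x[178] = x[0 + ((178-0) mod 12)] = x[10] = 6.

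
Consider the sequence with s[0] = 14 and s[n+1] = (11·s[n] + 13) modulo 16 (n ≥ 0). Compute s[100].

Computing terms: s[0] = 14, s[1] = 7, s[2] = 10, s[3] = 11, s[4] = 6, s[5] = 15, s[6] = 2, s[7] = 3, s[8] = 14.
Since s[8] = s[0] = 14, the sequence is periodic with period 8.
So s[100] = s[0 + ((100-0) mod 8)] = s[4] = 6.

6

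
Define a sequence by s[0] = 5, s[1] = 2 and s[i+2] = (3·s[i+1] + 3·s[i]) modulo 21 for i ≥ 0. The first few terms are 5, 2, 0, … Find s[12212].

Listing terms: s[0] = 5,  s[1] = 2,  s[2] = 0,  s[3] = 6,  s[4] = 18,  s[5] = 9,  s[6] = 18,  s[7] = 18,  s[8] = 3,  s[9] = 0,  s[10] = 9,  s[11] = 6,  s[12] = 3,  s[13] = 6,  s[14] = 6,  s[15] = 15,  s[16] = 0,  s[17] = 3,  s[18] = 9,  s[19] = 15,  s[20] = 9,  s[21] = 9,  s[22] = 12,  s[23] = 0,  s[24] = 15,  s[25] = 3,  s[26] = 12,  s[27] = 3,  s[28] = 3,  s[29] = 18,  s[30] = 0,  s[31] = 12,  s[32] = 15,  s[33] = 18,  s[34] = 15,  s[35] = 15,  s[36] = 6,  s[37] = 0,  s[38] = 18,  s[39] = 12,  s[40] = 6,  s[41] = 12,  s[42] = 12,  s[43] = 9,  s[44] = 0,  s[45] = 6.
Since (s[44], s[45]) = (s[2], s[3]) = (0, 6) (two consecutive terms determine the rest), the sequence is eventually periodic: after a pre-period of length 2 it cycles with period 42.
For i ≥ 2, s[i] depends only on (i - 2) mod 42. (12212 - 2) mod 42 = 30, so s[12212] = s[32] = 15.

15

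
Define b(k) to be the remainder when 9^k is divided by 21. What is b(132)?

Computing terms: b(0) = 1,  b(1) = 9,  b(2) = 18,  b(3) = 15,  b(4) = 9.
Since b(4) = b(1) = 9, the sequence is eventually periodic: after a pre-period of length 1 it cycles with period 3.
For k ≥ 1, b(k) depends only on (k - 1) mod 3. (132 - 1) mod 3 = 2, so b(132) = b(3) = 15.

15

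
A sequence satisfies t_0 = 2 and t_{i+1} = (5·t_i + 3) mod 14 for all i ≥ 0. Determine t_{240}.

We have t_0 = 2,  t_1 = 13,  t_2 = 12,  t_3 = 7,  t_4 = 10,  t_5 = 11,  t_6 = 2.
Since t_6 = t_0 = 2, the sequence is periodic with period 6.
(240 - 0) mod 6 = 0, so t_{240} = t_0 = 2.

2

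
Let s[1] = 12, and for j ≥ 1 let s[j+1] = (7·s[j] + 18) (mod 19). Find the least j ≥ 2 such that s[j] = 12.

4

We have s[1] = 12,  s[2] = 7,  s[3] = 10,  s[4] = 12.
Since s[4] = s[1] = 12, the sequence is periodic with period 3.
The value 12 next appears (with j ≥ 2) at s[4].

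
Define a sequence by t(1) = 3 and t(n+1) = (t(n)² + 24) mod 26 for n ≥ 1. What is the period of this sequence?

3

Computing terms: t(1) = 3,  t(2) = 7,  t(3) = 21,  t(4) = 23,  t(5) = 7.
Since t(5) = t(2) = 7, the sequence is eventually periodic: after a pre-period of length 1 it cycles with period 3.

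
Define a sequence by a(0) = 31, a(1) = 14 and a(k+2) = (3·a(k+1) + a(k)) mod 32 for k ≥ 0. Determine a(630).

a(0) = 31, a(1) = 14, a(2) = 9, a(3) = 9, a(4) = 4, a(5) = 21, a(6) = 3, a(7) = 30, a(8) = 29, a(9) = 21, a(10) = 28, a(11) = 9, a(12) = 23, a(13) = 14, a(14) = 1, a(15) = 17, a(16) = 20, a(17) = 13, a(18) = 27, a(19) = 30, a(20) = 21, a(21) = 29, a(22) = 12, a(23) = 1, a(24) = 15, a(25) = 14, a(26) = 25, a(27) = 25, a(28) = 4, a(29) = 5, a(30) = 19, a(31) = 30, a(32) = 13, a(33) = 5, a(34) = 28, a(35) = 25, a(36) = 7, a(37) = 14, a(38) = 17, a(39) = 1, a(40) = 20, a(41) = 29, a(42) = 11, a(43) = 30, a(44) = 5, a(45) = 13, a(46) = 12, a(47) = 17, a(48) = 31, a(49) = 14.
The sequence repeats with period 48.
So a(630) = a(0 + ((630-0) mod 48)) = a(6) = 3.

3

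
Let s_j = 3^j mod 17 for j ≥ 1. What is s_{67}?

s_1 = 3; s_2 = 9; s_3 = 10; s_4 = 13; s_5 = 5; s_6 = 15; s_7 = 11; s_8 = 16; s_9 = 14; s_{10} = 8; s_{11} = 7; s_{12} = 4; s_{13} = 12; s_{14} = 2; s_{15} = 6; s_{16} = 1; s_{17} = 3.
The sequence repeats with period 16.
(67 - 1) mod 16 = 2, so s_{67} = s_3 = 10.

10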